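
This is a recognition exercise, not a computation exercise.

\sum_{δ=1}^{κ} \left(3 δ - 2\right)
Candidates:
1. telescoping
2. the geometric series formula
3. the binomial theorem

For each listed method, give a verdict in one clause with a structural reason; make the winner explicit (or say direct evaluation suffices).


Technique: no special technique — recognize the absence of structure: constant-multiple powers of δ summed plainly, no special method required.
- telescoping: computed from the summand as displayed, the partial sums build up without the pairwise collapse telescoping exploits.
- the geometric series formula: there is no constant term-to-term ratio.
- the binomial theorem — no binomial coefficients pair up with complementary powers here.


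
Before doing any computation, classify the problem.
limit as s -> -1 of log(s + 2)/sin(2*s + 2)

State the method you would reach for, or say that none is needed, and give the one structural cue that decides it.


Diagnosis: l'Hôpital's rule (0/0) — both numerator and denominator vanish at -1: the genuine 0/0 indeterminate that l'Hôpital exists for. A local series expansion at the point resolves it as well; the rule is the packaged version of that step.


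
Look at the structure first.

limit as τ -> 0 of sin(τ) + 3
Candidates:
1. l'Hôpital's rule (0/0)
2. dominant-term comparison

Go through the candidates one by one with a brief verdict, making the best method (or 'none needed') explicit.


Verdict: no special technique — the expression is continuous at 0 — substitute and evaluate; no indeterminate form appears.
- l'Hôpital's rule (0/0) — evaluation at the point is determinate, so the rule has nothing to repair.
- dominant-term comparison — this limit is not decided by comparing leading-term growth at infinity.


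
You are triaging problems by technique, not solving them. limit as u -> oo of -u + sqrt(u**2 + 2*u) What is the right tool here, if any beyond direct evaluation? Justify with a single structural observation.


Verdict: conjugate multiplication — the difference sqrt(u**2 + 2*u) - u is an ∞ − ∞ stalemate; its conjugate partner breaks the tie.


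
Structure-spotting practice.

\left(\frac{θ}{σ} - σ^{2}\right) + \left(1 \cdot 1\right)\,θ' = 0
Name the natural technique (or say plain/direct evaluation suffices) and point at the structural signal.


Diagnosis: a linear integrating factor — the unknown enters only to the first power against a nonzero forcing term — the integrating-factor template applies directly.


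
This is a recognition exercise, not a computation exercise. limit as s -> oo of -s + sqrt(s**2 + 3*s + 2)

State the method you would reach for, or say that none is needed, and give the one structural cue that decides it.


Best approach: conjugate multiplication — sqrt(s**2 + 3*s + 2) and s both blow up, but their difference is tame once the conjugate rationalizes it.


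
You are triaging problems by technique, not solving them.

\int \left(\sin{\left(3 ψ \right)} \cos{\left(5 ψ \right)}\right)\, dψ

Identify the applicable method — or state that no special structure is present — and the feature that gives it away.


Technique: a trigonometric identity — cross-frequency products like \sin{\left(3 ψ \right)} \cos{\left(5 ψ \right)} are the textbook product-to-sum case — the identity converts them to directly integrable sinusoids.


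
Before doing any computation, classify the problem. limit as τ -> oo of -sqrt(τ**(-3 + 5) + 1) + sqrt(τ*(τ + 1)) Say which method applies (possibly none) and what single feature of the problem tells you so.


Technique: conjugate multiplication — two divergent pieces with a minus sign between them and a radical in the mix: rationalize sqrt(τ*(τ + 1)) - sqrt(τ**(-3 + 5) + 1) before any limit law applies.


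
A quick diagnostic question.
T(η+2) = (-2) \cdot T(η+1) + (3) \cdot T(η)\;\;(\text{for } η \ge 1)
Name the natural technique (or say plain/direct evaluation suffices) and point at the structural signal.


Diagnosis: the characteristic-root method — the recurrence treats every index alike (constant coefficients, no forcing) — precisely the regime where r^η trials close it.


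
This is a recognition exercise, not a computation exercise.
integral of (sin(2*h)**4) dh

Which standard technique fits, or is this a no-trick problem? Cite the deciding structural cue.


Technique: a trigonometric identity — even powers like sin(2*h)**4 never integrate directly; the half-angle identity lowers the degree first.


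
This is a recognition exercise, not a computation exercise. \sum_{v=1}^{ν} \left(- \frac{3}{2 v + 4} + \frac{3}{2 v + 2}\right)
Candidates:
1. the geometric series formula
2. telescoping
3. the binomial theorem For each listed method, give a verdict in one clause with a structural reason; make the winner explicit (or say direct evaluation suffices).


Best approach: telescoping — difference-of-shifts structure (each term adds \frac{3}{2 v + 2}, then subtracts its one-index-advanced value, which the following term adds back) leaves only the first and last pieces standing.
- the geometric series formula: the term-to-term ratio changes with the index, so the geometric formula cannot close it.
- telescoping: yes, a natural case for it.
- the binomial theorem — no binomial coefficients pair up with complementary powers here.


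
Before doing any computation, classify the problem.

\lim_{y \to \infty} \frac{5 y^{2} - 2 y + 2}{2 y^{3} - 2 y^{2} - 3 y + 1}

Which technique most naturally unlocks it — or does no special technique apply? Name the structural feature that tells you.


Verdict: dominant-term comparison — at large y only the top-degree terms survive; compare the leading terms and the limit falls out. As a single quotient, the ∞/∞ shape would yield to repeated differentiation as well — the growth comparison gets there in one look.


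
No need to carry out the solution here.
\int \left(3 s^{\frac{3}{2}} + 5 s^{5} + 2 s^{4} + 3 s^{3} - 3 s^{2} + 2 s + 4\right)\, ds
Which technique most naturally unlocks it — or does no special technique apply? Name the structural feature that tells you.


Best approach: no special technique — every term is a constant multiple of a power of s; term-wise power-rule integration needs no preliminary transformation.


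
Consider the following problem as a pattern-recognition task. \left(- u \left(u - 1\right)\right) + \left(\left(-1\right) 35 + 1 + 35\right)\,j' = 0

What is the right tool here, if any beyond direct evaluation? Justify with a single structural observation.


Verdict: no special technique — the slope is a pure function of u; integrate both sides and be done.


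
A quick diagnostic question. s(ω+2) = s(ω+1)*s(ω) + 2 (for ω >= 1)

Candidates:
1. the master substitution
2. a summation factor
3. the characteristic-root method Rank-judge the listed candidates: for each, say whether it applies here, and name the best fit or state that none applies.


Verdict: no special technique — the unknown sequence enters the update nonlinearly, so no linear method fits the recurrence as written — direct iteration remains.
- the master substitution — no fixed divisor shrinks the index between calls.
- a summation factor — no summation factor applies — the rule is not linear in the sequence values.
- the characteristic-root method: the recursion is nonlinear in the sequence values, so no linear-modes ansatz applies.


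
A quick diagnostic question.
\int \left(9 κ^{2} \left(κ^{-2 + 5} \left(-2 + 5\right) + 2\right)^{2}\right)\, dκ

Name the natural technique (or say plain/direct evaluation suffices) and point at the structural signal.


Method: u-substitution — spotting that 9 κ^{2} is a constant multiple of the derivative of (κ^{-2 + 5} \left(-2 + 5\right) + 2) is the key observation — substitute u = (κ^{-2 + 5} \left(-2 + 5\right) + 2) and the integral becomes one-dimensional in u. One could also expand and integrate term by term; the substitution is strictly more direct.


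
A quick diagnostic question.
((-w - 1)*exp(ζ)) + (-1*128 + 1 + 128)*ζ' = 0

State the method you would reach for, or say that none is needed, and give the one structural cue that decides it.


Diagnosis: separation of variables — separating collects all ζ-dependence with the derivative and leaves all w-dependence opposite: variables separate.


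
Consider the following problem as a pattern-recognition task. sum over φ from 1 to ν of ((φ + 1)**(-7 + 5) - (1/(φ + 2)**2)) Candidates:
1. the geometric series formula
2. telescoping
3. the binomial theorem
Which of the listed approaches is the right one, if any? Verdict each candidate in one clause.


Diagnosis: telescoping — spot the paired structure — each term adds (φ + 1)**(-7 + 5) and subtracts its successor value, which the next term restores: the definition of a telescoping chain.
- the geometric series formula — no single multiplier carries one term to the next throughout the sum.
- telescoping — yes, a natural case for it.
- the binomial theorem — no binomial coefficients pair up with complementary powers here.


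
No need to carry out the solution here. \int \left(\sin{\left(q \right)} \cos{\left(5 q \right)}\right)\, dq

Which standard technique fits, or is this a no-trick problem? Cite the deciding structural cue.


Technique: a trigonometric identity — apply product-to-sum to \sin{\left(q \right)} \cos{\left(5 q \right)}: two clean single-angle terms replace one awkward product.


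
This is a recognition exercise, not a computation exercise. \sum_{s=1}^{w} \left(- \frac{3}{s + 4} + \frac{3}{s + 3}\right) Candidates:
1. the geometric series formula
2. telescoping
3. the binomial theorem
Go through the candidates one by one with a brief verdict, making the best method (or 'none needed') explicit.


Verdict: telescoping — the generic term is a one-step difference of \frac{3}{s + 3}, so partial sums shortcut to endpoint evaluation.
- the geometric series formula: there is no constant term-to-term ratio.
- telescoping — a fit — the right tool for this form.
- the binomial theorem — the summand does not match any term pattern of an expanded binomial power.


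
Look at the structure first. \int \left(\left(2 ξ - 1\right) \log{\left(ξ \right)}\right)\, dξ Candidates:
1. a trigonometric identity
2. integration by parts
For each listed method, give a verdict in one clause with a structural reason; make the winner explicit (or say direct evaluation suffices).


Verdict: integration by parts — one parts step with u = \log{\left(ξ \right)} trades the logarithm for an algebraic integrand.
- a trigonometric identity: no sine or cosine appears, so there is nothing for a trigonometric identity to act on.
- integration by parts — yes — fits the structure here.


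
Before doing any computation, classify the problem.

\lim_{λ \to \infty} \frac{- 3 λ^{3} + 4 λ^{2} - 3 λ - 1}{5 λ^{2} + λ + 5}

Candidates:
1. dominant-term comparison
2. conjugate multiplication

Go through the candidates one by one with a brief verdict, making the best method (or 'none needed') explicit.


Method: dominant-term comparison — growth-rate triage: the leading powers of λ decide the limit, everything else is noise.
- dominant-term comparison — applies; the problem has the shape this method handles.
- conjugate multiplication: no divergent radical difference is present for a conjugate pair to cancel.


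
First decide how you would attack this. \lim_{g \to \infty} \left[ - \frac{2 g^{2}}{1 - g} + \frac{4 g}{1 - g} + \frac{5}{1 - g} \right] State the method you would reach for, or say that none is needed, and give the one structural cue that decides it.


Method: dominant-term comparison — as g grows, only the highest-degree terms matter — compare leading terms and read the limit off. Differentiating the expression as a single quotient would eventually settle it as well; matching dominant growth settles it immediately.


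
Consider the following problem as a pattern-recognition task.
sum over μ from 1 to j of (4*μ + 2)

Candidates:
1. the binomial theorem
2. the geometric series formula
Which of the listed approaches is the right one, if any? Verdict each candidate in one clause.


Technique: no special technique — every summand is a constant multiple of a power of μ — apply the standard power-sum identities one degree at a time.
- the binomial theorem: there is no sum-raised-to-a-power identity hiding in these terms.
- the geometric series formula: no single multiplier carries one term to the next throughout the sum.


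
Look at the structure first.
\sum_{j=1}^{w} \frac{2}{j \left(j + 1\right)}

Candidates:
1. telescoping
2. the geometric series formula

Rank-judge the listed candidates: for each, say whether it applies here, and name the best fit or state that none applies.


Diagnosis: telescoping — \frac{2}{j \left(j + 1\right)} hides a difference of shifted reciprocals — decompose it and the middle of the sum vanishes.
- telescoping: yes, a natural case for it.
- the geometric series formula: consecutive terms are not related by a fixed multiplier.


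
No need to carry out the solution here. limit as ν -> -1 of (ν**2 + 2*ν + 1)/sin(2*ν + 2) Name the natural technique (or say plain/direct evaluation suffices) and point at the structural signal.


Method: l'Hôpital's rule (0/0) — numerator and denominator both vanish at -1 — a genuine 0/0 form, which is exactly when l'Hôpital applies. Known elementary limits would finish this too — the rule just bypasses the case analysis.


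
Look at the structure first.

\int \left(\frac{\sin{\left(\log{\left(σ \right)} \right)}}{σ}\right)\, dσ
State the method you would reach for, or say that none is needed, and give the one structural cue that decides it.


Diagnosis: u-substitution — the only nontrivial dependence routes through \log{\left(σ \right)}, whose derivative supplies the leftover factor up to a constant multiple — u = \log{\left(σ \right)} flattens it.


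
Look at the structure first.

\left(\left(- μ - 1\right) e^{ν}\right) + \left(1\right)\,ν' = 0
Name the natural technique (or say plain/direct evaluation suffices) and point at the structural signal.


Best approach: separation of variables — solved for the derivative, the right side splits multiplicatively into a function of each variable alone — divide and integrate each side.


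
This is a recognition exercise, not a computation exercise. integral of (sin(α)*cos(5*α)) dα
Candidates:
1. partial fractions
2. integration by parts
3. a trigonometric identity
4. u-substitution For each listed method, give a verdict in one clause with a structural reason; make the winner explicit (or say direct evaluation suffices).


Method: a trigonometric identity — sin(α)*cos(5*α) is a beat pattern — rewrite the product as a sum of single-frequency waves before integrating.
- partial fractions: there is no rational-function structure to decompose.
- integration by parts: not the fit here: there is no polynomial factor to ladder down — parts can still close the trigonometric product by recursion, though the identity rewrite is the direct route.
- a trigonometric identity — a fit — the right tool for this form.
- u-substitution — no subexpression of the integrand serves as a whole-integral substitution inner — individual terms may offer their own, but none carries its derivative as a factor of the full integrand; a working change of variable would have to be constructed from outside the expression.


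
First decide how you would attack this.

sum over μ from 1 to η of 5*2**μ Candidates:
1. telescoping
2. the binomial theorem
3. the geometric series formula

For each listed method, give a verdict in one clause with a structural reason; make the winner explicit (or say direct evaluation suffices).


Technique: the geometric series formula — check a ratio of consecutive terms: it is 2, independent of the index, so the geometric formula closes the sum.
- telescoping — the terms as presented offer no neighboring cancellation — a telescoping rewrite may exist, but the displayed structure does not hand one over.
- the binomial theorem: the terms do not reassemble into a binomial power.
- the geometric series formula — applies; the problem has the shape this method handles.


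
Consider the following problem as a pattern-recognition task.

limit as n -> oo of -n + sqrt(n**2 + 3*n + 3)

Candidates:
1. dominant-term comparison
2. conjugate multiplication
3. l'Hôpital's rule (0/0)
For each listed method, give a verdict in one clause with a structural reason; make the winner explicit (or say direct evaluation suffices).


Verdict: conjugate multiplication — both pieces blow up but their difference is finite; the conjugate trick rationalizes sqrt(n**2 + 3*n + 3) - n.
- dominant-term comparison — this limit is not decided by comparing leading-term growth at infinity.
- conjugate multiplication: yes, a natural case for it.
- l'Hôpital's rule (0/0): substitution produces ∞ − ∞ rather than a vanishing quotient; the rule needs a 0/0 ratio to act on.


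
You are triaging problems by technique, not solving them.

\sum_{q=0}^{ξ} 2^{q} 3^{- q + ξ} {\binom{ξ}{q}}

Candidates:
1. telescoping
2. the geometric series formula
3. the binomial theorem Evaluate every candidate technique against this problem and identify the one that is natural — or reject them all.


Best approach: the binomial theorem — terms weighting {\binom{ξ}{q}} against matched powers of 2 and 3 reassemble into (2 + 3)^ξ by the binomial theorem.
- telescoping — neither a shifted-difference shape nor integer-spaced poles are present.
- the geometric series formula: consecutive terms are not related by a fixed multiplier.
- the binomial theorem — a fit — the right tool for this form.


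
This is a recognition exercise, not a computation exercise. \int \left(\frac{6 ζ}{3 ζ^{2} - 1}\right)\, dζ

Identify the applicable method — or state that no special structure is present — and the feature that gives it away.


Method: u-substitution — everything non-trivial happens through the inner expression 3 ζ^{2} - 1, and its derivative accounts for the remaining factor up to a constant, so set u = 3 ζ^{2} - 1.


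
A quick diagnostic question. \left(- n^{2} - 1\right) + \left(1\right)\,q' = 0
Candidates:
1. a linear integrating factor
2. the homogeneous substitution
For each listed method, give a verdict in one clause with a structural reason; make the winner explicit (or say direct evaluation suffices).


Verdict: no special technique — solved for the derivative, no q appears — this is antidifferentiation in n wearing ODE clothing.
- a linear integrating factor — the linear template holds only trivially here (the unknown is absent, so the coefficient is zero) — the method is not the natural label.
- the homogeneous substitution — the slope is not a function of the ratio of the variables alone.


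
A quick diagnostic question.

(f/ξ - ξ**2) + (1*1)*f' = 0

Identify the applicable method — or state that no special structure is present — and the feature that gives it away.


Method: a linear integrating factor — linear in the unknown with genuine forcing: multiply through by the exponential of the integrated coefficient and the left side closes into one derivative.


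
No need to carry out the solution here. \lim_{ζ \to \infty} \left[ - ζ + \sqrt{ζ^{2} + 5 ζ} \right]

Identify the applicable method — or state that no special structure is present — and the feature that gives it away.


Verdict: conjugate multiplication — infinity minus infinity with a radical in play — multiply by the conjugate so the divergences of \sqrt{ζ^{2} + 5 ζ} and ζ annihilate.


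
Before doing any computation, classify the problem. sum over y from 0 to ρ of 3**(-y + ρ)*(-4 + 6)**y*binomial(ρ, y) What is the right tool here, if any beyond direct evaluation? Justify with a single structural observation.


Verdict: the binomial theorem — the summand is term y of a binomial expansion in (-4 + 6) and 3; the whole sum is a single power.


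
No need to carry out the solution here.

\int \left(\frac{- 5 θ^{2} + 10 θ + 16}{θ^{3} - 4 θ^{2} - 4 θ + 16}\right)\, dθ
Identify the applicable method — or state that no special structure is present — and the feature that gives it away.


Diagnosis: partial fractions — rational integrand, reducible denominator θ^{3} - 4 θ^{2} - 4 θ + 16: decompose first, integrate second.


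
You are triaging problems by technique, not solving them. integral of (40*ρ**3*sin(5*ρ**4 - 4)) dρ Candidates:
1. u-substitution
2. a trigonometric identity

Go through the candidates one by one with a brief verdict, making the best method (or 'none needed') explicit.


Diagnosis: u-substitution — viewed as a product, the integrand is a composition evaluated at 5*ρ**4 - 4 times (a constant multiple of) that inner expression's derivative, so u = 5*ρ**4 - 4 makes it elementary.
- u-substitution — yes — fits the structure here.
- a trigonometric identity: there is no trigonometric structure whose rewriting would simplify the integrand.


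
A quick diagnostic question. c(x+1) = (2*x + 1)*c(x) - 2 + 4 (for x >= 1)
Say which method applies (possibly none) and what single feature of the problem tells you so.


Technique: a summation factor — rescale the sequence by the product of the weights 2*x + 1 so far — the recurrence collapses to a plain running sum.


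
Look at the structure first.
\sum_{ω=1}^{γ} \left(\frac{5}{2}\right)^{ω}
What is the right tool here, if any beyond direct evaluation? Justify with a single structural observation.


Best approach: the geometric series formula — consecutive terms stand in a fixed index-free ratio — the geometric sum formula closes it.


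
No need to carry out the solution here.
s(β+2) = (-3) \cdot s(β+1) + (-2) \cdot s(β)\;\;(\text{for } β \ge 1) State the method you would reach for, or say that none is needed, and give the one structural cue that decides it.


Technique: the characteristic-root method — no index-dependence in the weights and nothing inhomogeneous: classic characteristic-equation setup.


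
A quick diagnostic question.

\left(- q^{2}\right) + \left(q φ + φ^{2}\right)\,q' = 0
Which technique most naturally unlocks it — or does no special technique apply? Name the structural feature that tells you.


Verdict: the homogeneous substitution — the slope's numerator and denominator share total degree; set v = q/φ and the equation drops to separable form. This can also be massaged into Bernoulli form (the roles of the variables may need exchanging); the homogeneous substitution avoids that setup.


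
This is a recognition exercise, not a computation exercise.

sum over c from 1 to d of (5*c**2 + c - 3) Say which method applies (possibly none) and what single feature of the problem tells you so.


Method: no special technique — nothing telescopes and nothing is geometric; polynomial terms in c sum term by term.


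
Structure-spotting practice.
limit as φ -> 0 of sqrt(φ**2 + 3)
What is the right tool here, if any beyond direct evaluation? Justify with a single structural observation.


Verdict: no special technique — nothing blocks direct substitution at 0: plug in and finish.


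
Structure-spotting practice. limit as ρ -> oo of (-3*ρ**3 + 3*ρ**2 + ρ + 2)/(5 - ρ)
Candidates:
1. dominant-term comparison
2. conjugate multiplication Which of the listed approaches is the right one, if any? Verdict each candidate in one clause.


Diagnosis: dominant-term comparison — growth-rate triage: the leading powers of ρ decide the limit, everything else is noise.
- dominant-term comparison: yes — fits the structure here.
- conjugate multiplication: rationalization has no target — no divergent radical difference appears.


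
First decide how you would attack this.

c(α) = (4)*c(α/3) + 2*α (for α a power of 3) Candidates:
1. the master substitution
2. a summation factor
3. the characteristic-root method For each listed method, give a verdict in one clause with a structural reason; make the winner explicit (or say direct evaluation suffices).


Verdict: the master substitution — divide-the-index recursion (α/3 inside the call) straightens out once the index is rewritten as 3^m.
- the master substitution — applicable, and directly so.
- a summation factor — a divided-index call is outside the fixed-shift first-order family a summation factor normalizes.
- the characteristic-root method — the recursion divides its index rather than shifting it — outside the constant-shift family the root method covers.


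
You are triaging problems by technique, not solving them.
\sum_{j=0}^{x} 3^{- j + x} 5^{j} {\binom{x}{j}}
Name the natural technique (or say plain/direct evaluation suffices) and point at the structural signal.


Diagnosis: the binomial theorem — terms weighting {\binom{x}{j}} against matched powers of 5 and 3 reassemble into (5 + 3)^x by the binomial theorem.


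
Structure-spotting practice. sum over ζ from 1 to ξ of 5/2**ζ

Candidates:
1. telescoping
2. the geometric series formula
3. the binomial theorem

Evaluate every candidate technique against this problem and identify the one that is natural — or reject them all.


Best approach: the geometric series formula — consecutive terms stand in a fixed index-free ratio — the geometric sum formula closes it.
- telescoping: in the displayed form, no term reappears at a neighboring index to cancel against.
- the geometric series formula: applies; the problem has the shape this method handles.
- the binomial theorem — there is no sum-raised-to-a-power identity hiding in these terms.


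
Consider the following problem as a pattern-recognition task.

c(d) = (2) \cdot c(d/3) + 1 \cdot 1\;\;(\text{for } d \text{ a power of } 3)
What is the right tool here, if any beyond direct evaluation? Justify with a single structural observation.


Verdict: the master substitution — the argument shrinks by the factor 3, so measure the index on a logarithmic scale and the recursion becomes a shift.


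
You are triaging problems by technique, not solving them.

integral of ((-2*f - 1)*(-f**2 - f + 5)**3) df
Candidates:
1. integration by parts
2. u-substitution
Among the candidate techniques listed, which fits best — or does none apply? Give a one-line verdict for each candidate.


Diagnosis: u-substitution — collected, the integrand has one factor that is, up to a constant, the derivative of an inner expression the rest depends on — substitute for that inner expression. Nothing stops a full expansion here — the substitution simply spares the algebra.
- integration by parts: parts would only shuffle a directly integrable integrand.
- u-substitution: yes, a natural case for it.


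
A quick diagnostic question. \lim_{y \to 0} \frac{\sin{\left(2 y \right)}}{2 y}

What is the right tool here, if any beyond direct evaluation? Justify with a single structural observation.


Diagnosis: l'Hôpital's rule (0/0) — both numerator and denominator vanish at 0: the genuine 0/0 indeterminate that l'Hôpital exists for. A local series expansion at the point resolves it as well; the rule is the packaged version of that step.


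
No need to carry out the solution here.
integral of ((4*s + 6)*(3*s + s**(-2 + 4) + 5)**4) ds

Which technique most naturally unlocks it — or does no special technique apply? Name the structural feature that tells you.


Diagnosis: u-substitution — read it as f(3*s + s**(-2 + 4) + 5) times a constant multiple of d(3*s + s**(-2 + 4) + 5): one substitution, u = 3*s + s**(-2 + 4) + 5, finishes it. Expanding everything out would also get there; the substitution is the systematic route.


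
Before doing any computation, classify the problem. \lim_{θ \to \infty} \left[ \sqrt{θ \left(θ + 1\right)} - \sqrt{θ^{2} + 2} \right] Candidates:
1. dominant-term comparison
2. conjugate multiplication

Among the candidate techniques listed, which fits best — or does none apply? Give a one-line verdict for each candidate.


Method: conjugate multiplication — divergence minus divergence hides a finite answer — expose it by pairing \sqrt{θ \left(θ + 1\right)} - \sqrt{θ^{2} + 2} with its conjugate.
- dominant-term comparison — leading-power comparison does not apply to this form.
- conjugate multiplication: a fit — the right tool for this form.


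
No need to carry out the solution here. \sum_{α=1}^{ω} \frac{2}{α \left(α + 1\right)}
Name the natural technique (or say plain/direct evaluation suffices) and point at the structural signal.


Verdict: telescoping — \frac{2}{α \left(α + 1\right)} hides a difference of shifted reciprocals — decompose it and the middle of the sum vanishes.


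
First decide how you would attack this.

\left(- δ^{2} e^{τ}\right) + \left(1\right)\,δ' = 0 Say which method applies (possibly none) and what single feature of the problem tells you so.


Technique: separation of variables — all dependence on the two variables factors apart, the defining separable shape.


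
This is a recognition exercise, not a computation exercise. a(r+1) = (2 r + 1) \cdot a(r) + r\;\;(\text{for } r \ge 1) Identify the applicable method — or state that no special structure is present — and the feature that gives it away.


Method: a summation factor — because the multiplier 2 r + 1 is index-dependent, divide through by its running product and sum the resulting differences.


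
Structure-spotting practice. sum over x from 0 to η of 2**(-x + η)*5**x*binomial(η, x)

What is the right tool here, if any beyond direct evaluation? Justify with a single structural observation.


Technique: the binomial theorem — binomial(η, x) weighting matched powers of 5 and 2 is the expanded form of (5 + 2)^η — fold it back up.


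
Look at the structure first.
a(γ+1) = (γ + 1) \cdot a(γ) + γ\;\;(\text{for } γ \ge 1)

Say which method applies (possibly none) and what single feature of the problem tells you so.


Best approach: a summation factor — normalize by the running product of γ + 1: the left side becomes a difference, and differences sum.


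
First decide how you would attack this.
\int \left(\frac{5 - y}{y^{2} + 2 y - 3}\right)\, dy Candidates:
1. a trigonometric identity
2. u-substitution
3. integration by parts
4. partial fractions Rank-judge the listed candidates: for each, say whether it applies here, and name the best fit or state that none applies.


Diagnosis: partial fractions — the factorization of y^{2} + 2 y - 3 is the whole battle; after it, each term is a table integral.
- a trigonometric identity — no sine or cosine appears, so there is nothing for a trigonometric identity to act on.
- u-substitution: no subexpression of the integrand pairs with its own derivative as a factor — individual terms may offer their own substitutions, but any change of variable covering the whole integral would have to be constructed from outside the expression.
- integration by parts — there is no nonconstant-polynomial-times-kernel split with an exp, sine, cosine (degree-1 argument), or logarithm partner.
- partial fractions — yes — fits the structure here.


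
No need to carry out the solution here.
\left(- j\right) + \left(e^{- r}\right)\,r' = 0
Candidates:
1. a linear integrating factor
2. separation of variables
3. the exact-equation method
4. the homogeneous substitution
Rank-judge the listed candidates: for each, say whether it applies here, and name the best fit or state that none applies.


Technique: separation of variables — solved for the derivative, the right side splits multiplicatively into a function of each variable alone — divide and integrate each side.
- a linear integrating factor: the unknown enters nonlinearly (through a power, a denominator, or a transcendental function), which the linear integrating-factor recipe cannot absorb as-is — any repair would come from a preliminary substitution, not the factor.
- separation of variables — applies; the problem has the shape this method handles.
- the exact-equation method — the cross-partial test holds only vacuously — each coefficient lives in its own variable, so the exactness machinery reads no structure the split form does not already show.
- the homogeneous substitution — rescaling both variables together changes the slope, so no ratio substitution collapses it.


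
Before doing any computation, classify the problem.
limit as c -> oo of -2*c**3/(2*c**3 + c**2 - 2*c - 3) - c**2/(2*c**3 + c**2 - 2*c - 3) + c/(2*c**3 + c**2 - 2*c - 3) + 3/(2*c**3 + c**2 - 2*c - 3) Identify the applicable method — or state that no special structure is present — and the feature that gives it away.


Best approach: dominant-term comparison — divide by the highest power of c present: lower-order terms vanish and the dominant ratio remains. l'Hôpital's at-infinity variant applies to the expression viewed as a single quotient; the leading-term comparison is the direct route.


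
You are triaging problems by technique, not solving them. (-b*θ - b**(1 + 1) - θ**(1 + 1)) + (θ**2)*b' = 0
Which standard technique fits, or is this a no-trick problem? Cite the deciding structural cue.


Diagnosis: the homogeneous substitution — the slope's numerator and denominator share total degree; set v = b/θ and the equation drops to separable form.


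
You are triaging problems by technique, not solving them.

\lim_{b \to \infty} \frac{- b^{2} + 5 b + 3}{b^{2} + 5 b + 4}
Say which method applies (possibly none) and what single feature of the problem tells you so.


Technique: dominant-term comparison — at large b only the top-degree terms survive; compare the leading terms and the limit falls out. Viewed as a single quotient this is an ∞/∞ form — an at-infinity application of l'Hôpital's rule would also resolve it; comparing leading growth reads the answer without differentiating.


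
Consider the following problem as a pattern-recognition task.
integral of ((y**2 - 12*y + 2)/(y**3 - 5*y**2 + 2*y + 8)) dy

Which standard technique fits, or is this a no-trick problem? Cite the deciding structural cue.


Best approach: partial fractions — break y**3 - 5*y**2 + 2*y + 8 into its roots and the integral splits into logarithm-sized bites.


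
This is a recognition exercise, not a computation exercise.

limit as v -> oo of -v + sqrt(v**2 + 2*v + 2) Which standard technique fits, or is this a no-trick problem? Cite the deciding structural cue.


Diagnosis: conjugate multiplication — both pieces blow up but their difference is finite; the conjugate trick rationalizes sqrt(v**2 + 2*v + 2) - v.


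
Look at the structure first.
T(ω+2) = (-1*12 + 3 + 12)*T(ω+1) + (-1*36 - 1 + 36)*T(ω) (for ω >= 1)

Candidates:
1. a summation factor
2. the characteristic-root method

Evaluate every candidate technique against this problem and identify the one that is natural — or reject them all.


Best approach: the characteristic-root method — constant coefficients and linearity mean the ansatz r^ω reduces it to solving the characteristic polynomial.
- a summation factor: the recurrence reaches back more than one step, outside the first-order family a summation factor normalizes.
- the characteristic-root method — a fit — the right tool for this form.


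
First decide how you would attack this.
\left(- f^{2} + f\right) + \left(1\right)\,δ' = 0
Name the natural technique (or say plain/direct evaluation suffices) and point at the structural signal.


Technique: no special technique — solved for the derivative, δ never appears on the right — this is a direct integration in f, not a differential-equations problem at heart.


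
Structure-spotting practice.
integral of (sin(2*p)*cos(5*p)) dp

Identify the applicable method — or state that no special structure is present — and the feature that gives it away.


Best approach: a trigonometric identity — the identity turns sin(2*p)*cos(5*p) into two lone cosines/sines, each trivially integrable.


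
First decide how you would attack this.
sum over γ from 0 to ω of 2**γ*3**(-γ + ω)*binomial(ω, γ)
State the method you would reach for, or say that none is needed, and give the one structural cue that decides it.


Method: the binomial theorem — binomial(ω, γ) weighting matched powers of 2 and 3 is the expanded form of (2 + 3)^ω — fold it back up.


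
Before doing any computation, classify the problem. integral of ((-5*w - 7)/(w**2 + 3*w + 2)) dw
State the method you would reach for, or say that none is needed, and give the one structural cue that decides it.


Diagnosis: partial fractions — the denominator w**2 + 3*w + 2 factors, so the quotient decomposes into elementary partial fractions term by term.


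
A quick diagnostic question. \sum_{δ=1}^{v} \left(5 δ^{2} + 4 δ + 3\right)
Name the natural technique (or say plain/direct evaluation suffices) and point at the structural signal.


Best approach: no special technique — Faulhaber territory: sum each constant-multiple power of δ with its closed-form formula, no trick required.


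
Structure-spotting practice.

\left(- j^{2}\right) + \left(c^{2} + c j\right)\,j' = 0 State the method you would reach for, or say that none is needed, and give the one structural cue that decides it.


Technique: the homogeneous substitution — scaling c and j together leaves the slope fixed — it depends only on j/c, so substitute the ratio. A Bernoulli-style rewrite — possibly after exchanging which variable is treated as dependent — would work as well; the homogeneous substitution is the more immediate reading here.


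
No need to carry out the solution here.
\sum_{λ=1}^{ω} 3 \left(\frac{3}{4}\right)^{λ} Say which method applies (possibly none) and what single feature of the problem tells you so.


Diagnosis: the geometric series formula — consecutive terms stand in a fixed index-free ratio — the geometric sum formula closes it.


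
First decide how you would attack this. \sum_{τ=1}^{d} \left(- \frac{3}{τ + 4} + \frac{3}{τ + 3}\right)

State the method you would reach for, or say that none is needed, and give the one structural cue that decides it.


Method: telescoping — the summand is built as \frac{3}{τ + 3} minus its own successor — adjacent terms annihilate down the line.


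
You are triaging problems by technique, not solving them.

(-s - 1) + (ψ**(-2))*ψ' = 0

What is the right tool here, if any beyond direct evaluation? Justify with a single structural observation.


Method: separation of variables — one side of the product carries the independent variable, the other the unknown — the textbook separation shape. An exactness check succeeds on this form as well — separation and the potential function arrive at the same answer, separation more directly.


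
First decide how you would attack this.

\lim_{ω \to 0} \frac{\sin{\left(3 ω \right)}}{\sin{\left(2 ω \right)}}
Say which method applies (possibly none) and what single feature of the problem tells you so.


Technique: l'Hôpital's rule (0/0) — numerator and denominator both vanish at 0 — a genuine 0/0 form, which is exactly when l'Hôpital applies. Known elementary limits would finish this too — the rule just bypasses the case analysis.


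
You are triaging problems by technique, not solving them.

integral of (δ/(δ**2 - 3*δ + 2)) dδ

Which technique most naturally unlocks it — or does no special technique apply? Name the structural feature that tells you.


Technique: partial fractions — once δ**2 - 3*δ + 2 is factored, each root contributes a simple-fraction term; integrate them one at a time.


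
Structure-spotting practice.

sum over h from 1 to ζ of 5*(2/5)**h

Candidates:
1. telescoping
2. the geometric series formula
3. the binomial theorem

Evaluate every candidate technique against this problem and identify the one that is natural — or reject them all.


Diagnosis: the geometric series formula — the ratio of consecutive terms is the constant 2/5, independent of the index — a geometric sum.
- telescoping: the terms as presented offer no neighboring cancellation — a telescoping rewrite may exist, but the displayed structure does not hand one over.
- the geometric series formula — yes, a natural case for it.
- the binomial theorem — there is no pair of bases whose matched powers would reassemble into a single binomial power.
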